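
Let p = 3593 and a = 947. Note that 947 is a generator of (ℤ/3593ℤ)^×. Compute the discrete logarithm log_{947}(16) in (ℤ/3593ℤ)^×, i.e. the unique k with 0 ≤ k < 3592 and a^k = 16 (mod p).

Baby-step giant-step with m = ceil(sqrt(3592)) = 60.
Baby table (947^j mod 3593 for j=0..59):
  0:1  1:947  2:2152  3:713  4:3320  5:165  6:1756  7:2966
  8:2669  9:1664  10:2074  11:2300  12:742  13:2039  14:1492  15:875
  16:2235  17:268  18:2286  19:1856  20:655  21:2289  22:1104  23:3518
  24:835  25:285  26:420  27:2510  28:1997  29:1241  30:316  31:1033
  32:955  33:2542  34:3557  35:1838  36:1574  37:3076  38:2642  39:1246
  40:1458  41:1014  42:927  43:1177  44:789  45:3432  46:2032  47:2049
  48:183  49:837  50:2179  51:1131  52:343  53:1451  54:1571  55:235
  56:3372  57:2700  58:2277  59:519
Giant step factor: 947^(-60) ≡ 831 (mod 3593).
Scan 16·831^i mod 3593 for i = 0, 1, …:
  i=0: 16   i=1: 2517   i=2: 501   i=3: 3136
  i=4: 1091   i=5: 1185   i=6: 253   i=7: 1849
  i=8: 2308   i=9: 2879   i=10: 3104   i=11: 3243
  i=12: 183
Match at i=12, j=48: k = 12·60 + 48 = 768.

768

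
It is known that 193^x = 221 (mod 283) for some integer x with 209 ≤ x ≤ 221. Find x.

Compute 193^209 mod 283 = 274, then multiply by 193 repeatedly:
  193^209=274  193^210=244  193^211=114  193^212=211  193^213=254
  193^214=63  193^215=273  193^216=51  193^217=221
Found 221 at exponent 217.

217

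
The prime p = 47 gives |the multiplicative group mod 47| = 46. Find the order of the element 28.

23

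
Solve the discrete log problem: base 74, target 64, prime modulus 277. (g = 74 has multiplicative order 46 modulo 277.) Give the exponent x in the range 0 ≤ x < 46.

Successive powers of 74 modulo 277:
  74^0=1  74^1=74  74^2=213  74^3=250  74^4=218  74^5=66
  74^6=175  74^7=208  74^8=157  74^9=261  74^10=201  74^11=193
  74^12=155  74^13=113  74^14=52  74^15=247  74^16=273  74^17=258
  74^18=256  74^19=108  74^20=236  74^21=13  74^22=131  74^23=276
  74^24=203  74^25=64
So 74^25 ≡ 64 (mod 277), giving x = 25.

25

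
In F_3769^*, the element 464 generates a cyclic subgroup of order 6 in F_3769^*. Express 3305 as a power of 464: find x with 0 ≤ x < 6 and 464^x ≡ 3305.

Successive powers of 464 modulo 3769:
  464^0=1  464^1=464  464^2=463  464^3=3768  464^4=3305
So 464^4 ≡ 3305 (mod 3769), giving x = 4.

4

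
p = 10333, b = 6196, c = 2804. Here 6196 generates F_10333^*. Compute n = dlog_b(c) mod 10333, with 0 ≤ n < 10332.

Baby-step giant-step with m = ceil(sqrt(10332)) = 102.
Baby table (6196^j mod 10333 for j=0..101):
  0:1  1:6196  2:3321  3:3913  4:3730  5:6492  6:8396  7:5294
  8:4682  9:4941  10:8090  11:257  12:1090  13:6191  14:3340  15:7974
  16:4831  17:8508  18:6935  19:4646  20:9211  21:2197  22:4051  23:1139
  24:10138  25:741  26:3384  27:1607  28:6293  29:5019  30:5727  31:970
  32:6647  33:7807  34:3399  35:1550  36:4443  37:1716  38:10012  39:5353
  40:8591  41:4553  42:1298  43:3334  44:1797  45:5571  46:5696  47:5221
  48:7026  49:167  50:1432  51:6958  52:2492  53:2930  54:9532  55:7177
  56:5793  57:6919  58:8840  59:7740  60:1587  61:6369  62:597  63:10131
  64:9034  65:803  66:5215  67:849  68:907  69:8953  70:5244  71:4872
  72:4219  73:8767  74:10084  75:7146  76:10044  77:7298  78:1200  79:5773
  80:6995  81:4418  82:1811  83:9651  84:525  85:8338  86:7581  87:8391
  88:5313  89:8743  90:6042  91:10106  92:9129  93:442  94:387  95:596
  96:3935  97:5713  98:7223  99:1485  100:4690  101:2844
Giant step factor: 6196^(-102) ≡ 5343 (mod 10333).
Scan 2804·5343^i mod 10333 for i = 0, 1, …:
  i=0: 2804   i=1: 9255   i=2: 6060   i=3: 5291
  i=4: 9058   i=5: 7455   i=6: 8683   i=7: 8432
  i=8: 296   i=9: 579     …   i=95: 60
  i=96: 257
Match at i=96, j=11: n = 96·102 + 11 = 9803.

9803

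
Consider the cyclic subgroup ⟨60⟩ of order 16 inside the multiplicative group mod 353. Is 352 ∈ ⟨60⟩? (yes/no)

yes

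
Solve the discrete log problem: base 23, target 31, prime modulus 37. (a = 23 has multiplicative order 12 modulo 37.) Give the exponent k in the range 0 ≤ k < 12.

Successive powers of 23 modulo 37:
  23^0=1  23^1=23  23^2=11  23^3=31
So 23^3 ≡ 31 (mod 37), giving k = 3.

3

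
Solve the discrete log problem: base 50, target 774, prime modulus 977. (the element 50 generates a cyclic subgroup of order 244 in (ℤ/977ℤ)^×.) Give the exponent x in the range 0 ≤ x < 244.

72

Baby-step giant-step with m = ceil(sqrt(244)) = 16.
Baby table (50^j mod 977 for j=0..15):
  0:1  1:50  2:546  3:921  4:131  5:688  6:205  7:480
  8:552  9:244  10:476  11:352  12:14  13:700  14:805  15:193
Giant step factor: 50^(-16) ≡ 920 (mod 977).
Scan 774·920^i mod 977 for i = 0, 1, …:
  i=0: 774   i=1: 824   i=2: 905   i=3: 196
  i=4: 552
Match at i=4, j=8: x = 4·16 + 8 = 72.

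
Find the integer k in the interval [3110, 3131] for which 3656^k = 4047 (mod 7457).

3119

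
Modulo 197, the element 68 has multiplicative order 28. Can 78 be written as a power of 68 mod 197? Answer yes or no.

no

78 ∈ ⟨68⟩ iff 78^28 ≡ 1 (mod 197), since |⟨68⟩| = 28.
78^28 mod 197 = 164.
Since 164 ≠ 1, 78 does not lie in the subgroup.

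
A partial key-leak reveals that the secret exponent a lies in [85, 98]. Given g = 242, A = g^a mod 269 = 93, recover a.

Compute 242^85 mod 269 = 74, then multiply by 242 repeatedly:
  242^85=74  242^86=154  242^87=146  242^88=93
Found 93 at exponent 88.

88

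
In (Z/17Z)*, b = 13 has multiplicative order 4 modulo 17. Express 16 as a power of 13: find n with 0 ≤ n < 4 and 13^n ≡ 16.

Successive powers of 13 modulo 17:
  13^0=1  13^1=13  13^2=16
So 13^2 ≡ 16 (mod 17), giving n = 2.

2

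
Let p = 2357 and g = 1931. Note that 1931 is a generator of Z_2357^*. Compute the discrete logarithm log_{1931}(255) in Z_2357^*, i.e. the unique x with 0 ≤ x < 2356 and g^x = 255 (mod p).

Baby-step giant-step with m = ceil(sqrt(2356)) = 49.
Baby table (1931^j mod 2357 for j=0..48):
  0:1  1:1931  2:2344  3:824  4:169  5:1073  6:160  7:193
  8:277  9:2205  10:1113  11:1976  12:2030  13:239  14:1894  15:1607
  16:1305  17:322  18:1891  19:528  20:1344  21:207  22:1384  23:2023
  24:864  25:1985  26:553  27:122  28:2239  29:771  30:1534  31:1762
  32:1271  33:664  34:2333  35:796  36:312  37:1437  38:658  39:175
  40:874  41:82  42:423  43:1291  44:1572  45:2073  46:777  47:1335
  48:1684
Giant step factor: 1931^(-49) ≡ 983 (mod 2357).
Scan 255·983^i mod 2357 for i = 0, 1, …:
  i=0: 255   i=1: 823   i=2: 558   i=3: 1690
  i=4: 1942   i=5: 2173   i=6: 617   i=7: 762
  i=8: 1877   i=9: 1917     …   i=24: 958
  i=25: 1271
Match at i=25, j=32: x = 25·49 + 32 = 1257.

1257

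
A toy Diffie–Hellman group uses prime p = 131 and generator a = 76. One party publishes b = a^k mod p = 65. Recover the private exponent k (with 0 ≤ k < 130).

Baby-step giant-step with m = ceil(sqrt(130)) = 12.
Baby table (76^j mod 131 for j=0..11):
  0:1  1:76  2:12  3:126  4:13  5:71  6:25  7:66
  8:38  9:6  10:63  11:72
Giant step factor: 76^(-12) ≡ 48 (mod 131).
Scan 65·48^i mod 131 for i = 0, 1, …:
  i=0: 65   i=1: 107   i=2: 27   i=3: 117
  i=4: 114   i=5: 101   i=6: 1
Match at i=6, j=0: k = 6·12 + 0 = 72.

72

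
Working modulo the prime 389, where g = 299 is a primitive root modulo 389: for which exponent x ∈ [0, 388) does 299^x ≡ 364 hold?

Baby-step giant-step with m = ceil(sqrt(388)) = 20.
Baby table (299^j mod 389 for j=0..19):
  0:1  1:299  2:320  3:375  4:93  5:188  6:196  7:254
  8:91  9:368  10:334  11:282  12:294  13:381  14:331  15:163
  16:112  17:34  18:52  19:377
Giant step factor: 299^(-20) ≡ 76 (mod 389).
Scan 364·76^i mod 389 for i = 0, 1, …:
  i=0: 364   i=1: 45   i=2: 308   i=3: 68
  i=4: 111   i=5: 267   i=6: 64   i=7: 196
Match at i=7, j=6: x = 7·20 + 6 = 146.

146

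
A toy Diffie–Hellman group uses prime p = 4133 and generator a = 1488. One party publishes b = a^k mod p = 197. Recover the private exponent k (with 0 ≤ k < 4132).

2684

Baby-step giant-step with m = ceil(sqrt(4132)) = 65.
Baby table (1488^j mod 4133 for j=0..64):
  0:1  1:1488  2:2989  3:524  4:2708  5:3962  6:1798  7:1373
  8:1322  9:3961  10:310  11:2517  12:798  13:1253  14:481  15:719
  16:3558  17:4064  18:653  19:409  20:1041  21:3266  22:3533  23:4061
  24:322  25:3841  26:3602  27:3408  28:4046  29:2800  30:336  31:4008
  32:4118  33:2478  34:628  35:406  36:710  37:2565  38:1961  39:70
  40:835  41:2580  42:3616  43:3575  44:429  45:1870  46:1051  47:1614
  48:359  49:1035  50:2604  51:2131  52:917  53:606  54:734  55:1080
  56:3436  57:247  58:3832  59:2609  60:1305  61:3463  62:3226  63:1875
  64:225
Giant step factor: 1488^(-65) ≡ 1990 (mod 4133).
Scan 197·1990^i mod 4133 for i = 0, 1, …:
  i=0: 197   i=1: 3528   i=2: 2886   i=3: 2403
  i=4: 89   i=5: 3524   i=6: 3192   i=7: 3792
  i=8: 3355   i=9: 1655     …   i=40: 2777
  i=41: 409
Match at i=41, j=19: k = 41·65 + 19 = 2684.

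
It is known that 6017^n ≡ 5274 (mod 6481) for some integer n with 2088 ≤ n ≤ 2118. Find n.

2108

Compute 6017^2088 mod 6481 = 2539, then multiply by 6017 repeatedly:
  6017^2088=2539  6017^2089=1446  6017^2090=3080  6017^2091=3181  6017^2092=1684
  6017^2093=2825  6017^2094=4843  6017^2095=1755  6017^2096=2286  6017^2097=2180
  6017^2098=5997  6017^2099=4222  6017^2100=4735  6017^2101=19  6017^2102=4146
  6017^2103=1113  6017^2104=2048  6017^2105=2435  6017^2106=4335  6017^2107=4151
  6017^2108=5274
Found 5274 at exponent 2108.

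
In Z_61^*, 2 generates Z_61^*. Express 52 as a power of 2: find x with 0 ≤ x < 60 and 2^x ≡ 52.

42

Baby-step giant-step with m = ceil(sqrt(60)) = 8.
Baby table (2^j mod 61 for j=0..7):
  0:1  1:2  2:4  3:8  4:16  5:32  6:3  7:6
Giant step factor: 2^(-8) ≡ 56 (mod 61).
Scan 52·56^i mod 61 for i = 0, 1, …:
  i=0: 52   i=1: 45   i=2: 19   i=3: 27
  i=4: 48   i=5: 4
Match at i=5, j=2: x = 5·8 + 2 = 42.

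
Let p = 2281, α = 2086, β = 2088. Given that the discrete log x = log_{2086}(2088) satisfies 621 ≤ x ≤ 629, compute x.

Compute 2086^621 mod 2281 = 187, then multiply by 2086 repeatedly:
  2086^621=187  2086^622=31  2086^623=798  2086^624=1779  2086^625=2088
Found 2088 at exponent 625.

625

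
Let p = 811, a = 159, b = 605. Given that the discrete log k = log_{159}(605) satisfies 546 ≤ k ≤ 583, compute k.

580

Compute 159^546 mod 811 = 28, then multiply by 159 repeatedly:
  159^546=28  159^547=397  159^548=676  159^549=432  159^550=564
  159^551=466  159^552=293  159^553=360  159^554=470  159^555=118
  159^556=109  159^557=300  159^558=662  159^559=639  159^560=226
  159^561=250  159^562=11  159^563=127  159^564=729  159^565=749
  159^566=685  159^567=241  159^568=202  159^569=489  159^570=706
  159^571=336  159^572=709  159^573=2  159^574=318  159^575=280
  159^576=726  159^577=272  159^578=265  159^579=774  159^580=605
Found 605 at exponent 580.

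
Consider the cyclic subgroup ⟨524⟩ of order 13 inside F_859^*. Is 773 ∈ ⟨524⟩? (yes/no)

yes

⟨524⟩ has order 13; its elements mod 859 are {1, 100, 124, 374, 463, 478, 503, 524, 551, 555, 718, 773, 849}.
773 is in this set.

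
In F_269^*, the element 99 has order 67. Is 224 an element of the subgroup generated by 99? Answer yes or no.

yes

224 ∈ ⟨99⟩ iff 224^67 ≡ 1 (mod 269), since |⟨99⟩| = 67.
224^67 mod 269 = 1.
Since 1 = 1, 224 lies in the subgroup.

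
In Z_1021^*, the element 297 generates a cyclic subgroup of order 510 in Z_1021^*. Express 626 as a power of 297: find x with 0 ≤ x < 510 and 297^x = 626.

346

Baby-step giant-step with m = ceil(sqrt(510)) = 23.
Baby table (297^j mod 1021 for j=0..22):
  0:1  1:297  2:403  3:234  4:70  5:370  6:643  7:44
  8:816  9:375  10:86  11:17  12:965  13:725  14:915  15:169
  16:164  17:721  18:748  19:599  20:249  21:441  22:289
Giant step factor: 297^(-23) ≡ 74 (mod 1021).
Scan 626·74^i mod 1021 for i = 0, 1, …:
  i=0: 626   i=1: 379   i=2: 479   i=3: 732
  i=4: 55   i=5: 1007   i=6: 1006   i=7: 932
  i=8: 561   i=9: 674     …   i=14: 73
  i=15: 297
Match at i=15, j=1: x = 15·23 + 1 = 346.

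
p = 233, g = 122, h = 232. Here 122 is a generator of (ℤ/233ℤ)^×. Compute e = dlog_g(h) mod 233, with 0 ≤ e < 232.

Baby-step giant-step with m = ceil(sqrt(232)) = 16.
Baby table (122^j mod 233 for j=0..15):
  0:1  1:122  2:205  3:79  4:85  5:118  6:183  7:191
  8:2  9:11  10:177  11:158  12:170  13:3  14:133  15:149
Giant step factor: 122^(-16) ≡ 175 (mod 233).
Scan 232·175^i mod 233 for i = 0, 1, …:
  i=0: 232   i=1: 58   i=2: 131   i=3: 91
  i=4: 81   i=5: 195   i=6: 107   i=7: 85
Match at i=7, j=4: e = 7·16 + 4 = 116.

116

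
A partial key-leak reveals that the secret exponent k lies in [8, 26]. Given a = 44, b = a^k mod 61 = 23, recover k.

Compute 44^8 mod 61 = 22, then multiply by 44 repeatedly:
  44^8=22  44^9=53  44^10=14  44^11=6  44^12=20
  44^13=26  44^14=46  44^15=11  44^16=57  44^17=7
  44^18=3  44^19=10  44^20=13  44^21=23
Found 23 at exponent 21.

21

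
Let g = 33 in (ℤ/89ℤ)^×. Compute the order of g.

88

The order of 33 must divide p − 1 = 88 = 2^3 · 11.
Divisors: 1, 2, 4, 8, 11, 22, 44, 88.
Check each in increasing order: 33^1 ≡ 33;  33^2 ≡ 21;  33^4 ≡ 85;  33^8 ≡ 16;  33^11 ≡ 52;  33^22 ≡ 34;  33^44 ≡ 88;  33^88 ≡ 1.
Smallest exponent giving 1 is 88.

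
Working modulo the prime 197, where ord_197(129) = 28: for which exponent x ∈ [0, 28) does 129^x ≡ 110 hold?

Successive powers of 129 modulo 197:
  129^0=1  129^1=129  129^2=93  129^3=177  129^4=178  129^5=110
So 129^5 ≡ 110 (mod 197), giving x = 5.

5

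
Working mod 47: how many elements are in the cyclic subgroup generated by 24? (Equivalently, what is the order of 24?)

23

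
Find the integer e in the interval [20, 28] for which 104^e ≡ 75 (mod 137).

25

Compute 104^20 mod 137 = 18, then multiply by 104 repeatedly:
  104^20=18  104^21=91  104^22=11  104^23=48  104^24=60
  104^25=75
Found 75 at exponent 25.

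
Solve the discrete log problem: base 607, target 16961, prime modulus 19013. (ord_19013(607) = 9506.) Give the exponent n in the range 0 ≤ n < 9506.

5488

Baby-step giant-step with m = ceil(sqrt(9506)) = 98.
Baby table (607^j mod 19013 for j=0..97):
  0:1  1:607  2:7202  3:17637  4:1340  5:14834  6:11089  7:421
  8:8378  9:8975  10:10107  11:12763  12:8850  13:10284  14:6124  15:9733
  16:13901  17:15148  18:11557  19:18315  20:13613  21:11449  22:9798  23:15330
  24:7953  25:17182  26:10350  27:8160  28:9740  29:18150  30:8523  31:1925
  32:8682  33:3373  34:13020  35:12745  36:16937  37:13739  38:11879  39:4626
  40:13071  41:5676  42:3979  43:602  44:4167  45:640  46:8220  47:8134
  48:12971  49:2015  50:6273  51:5111  52:3258  53:254  54:2074  55:4060
  56:11743  57:17139  58:3262  59:2682  60:11869  61:17569  62:17103  63:423
  64:9592  65:4366  66:7355  67:15443  68:492  69:13449  70:6966  71:7476
  72:12838  73:16349  74:18070  75:17002  76:15168  77:4684  78:10251  79:5106
  80:223  81:2270  82:8954  83:16373  84:13625  85:18733  86:1157  87:17831
  88:5020  89:5060  90:10327  91:13212  92:15211  93:11772  94:15729  95:2977
  96:804  97:12703
Giant step factor: 607^(-98) ≡ 7439 (mod 19013).
Scan 16961·7439^i mod 19013 for i = 0, 1, …:
  i=0: 16961   i=1: 2611   i=2: 10956   i=3: 11966
  i=4: 15221   i=5: 6604   i=6: 16577   i=7: 16998
  i=8: 11672   i=9: 14650     …   i=55: 10456
  i=56: 1
Match at i=56, j=0: n = 56·98 + 0 = 5488.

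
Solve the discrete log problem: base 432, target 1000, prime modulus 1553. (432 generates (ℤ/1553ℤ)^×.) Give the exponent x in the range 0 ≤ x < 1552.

Baby-step giant-step with m = ceil(sqrt(1552)) = 40.
Baby table (432^j mod 1553 for j=0..39):
  0:1  1:432  2:264  3:679  4:1364  5:661  6:1353  7:568
  8:2  9:864  10:528  11:1358  12:1175  13:1322  14:1153  15:1136
  16:4  17:175  18:1056  19:1163  20:797  21:1091  22:753  23:719
  24:8  25:350  26:559  27:773  28:41  29:629  30:1506  31:1438
  32:16  33:700  34:1118  35:1546  36:82  37:1258  38:1459  39:1323
Giant step factor: 432^(-40) ≡ 728 (mod 1553).
Scan 1000·728^i mod 1553 for i = 0, 1, …:
  i=0: 1000   i=1: 1196   i=2: 1008   i=3: 808
  i=4: 1190   i=5: 1299   i=6: 1448   i=7: 1210
  i=8: 329   i=9: 350
Match at i=9, j=25: x = 9·40 + 25 = 385.

385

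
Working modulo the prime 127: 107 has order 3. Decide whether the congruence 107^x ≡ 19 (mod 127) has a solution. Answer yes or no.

yes

⟨107⟩ has order 3; its elements mod 127 are {1, 19, 107}.
19 is in this set.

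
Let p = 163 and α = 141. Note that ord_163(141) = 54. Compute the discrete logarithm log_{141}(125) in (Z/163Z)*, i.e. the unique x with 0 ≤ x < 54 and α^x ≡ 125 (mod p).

33

Baby-step giant-step with m = ceil(sqrt(54)) = 8.
Baby table (141^j mod 163 for j=0..7):
  0:1  1:141  2:158  3:110  4:25  5:102  6:38  7:142
Giant step factor: 141^(-8) ≡ 6 (mod 163).
Scan 125·6^i mod 163 for i = 0, 1, …:
  i=0: 125   i=1: 98   i=2: 99   i=3: 105
  i=4: 141
Match at i=4, j=1: x = 4·8 + 1 = 33.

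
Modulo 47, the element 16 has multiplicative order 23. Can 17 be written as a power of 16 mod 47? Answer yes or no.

⟨16⟩ has order 23; its elements mod 47 are {1, 2, 3, 4, 6, 7, 8, 9, 12, 14, 16, 17, 18, 21, 24, 25, 27, 28, 32, 34, 36, 37, 42}.
17 is in this set.

yes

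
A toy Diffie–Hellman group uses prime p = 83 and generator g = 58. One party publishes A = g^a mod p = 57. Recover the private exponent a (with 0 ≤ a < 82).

Baby-step giant-step with m = ceil(sqrt(82)) = 10.
Baby table (58^j mod 83 for j=0..9):
  0:1  1:58  2:44  3:62  4:27  5:72  6:26  7:14
  8:65  9:35
Giant step factor: 58^(-10) ≡ 59 (mod 83).
Scan 57·59^i mod 83 for i = 0, 1, …:
  i=0: 57   i=1: 43   i=2: 47   i=3: 34
  i=4: 14
Match at i=4, j=7: a = 4·10 + 7 = 47.

47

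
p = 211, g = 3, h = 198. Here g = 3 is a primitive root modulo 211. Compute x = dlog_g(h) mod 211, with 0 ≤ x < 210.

123

Baby-step giant-step with m = ceil(sqrt(210)) = 15.
Baby table (3^j mod 211 for j=0..14):
  0:1  1:3  2:9  3:27  4:81  5:32  6:96  7:77
  8:20  9:60  10:180  11:118  12:143  13:7  14:21
Giant step factor: 3^(-15) ≡ 67 (mod 211).
Scan 198·67^i mod 211 for i = 0, 1, …:
  i=0: 198   i=1: 184   i=2: 90   i=3: 122
  i=4: 156   i=5: 113   i=6: 186   i=7: 13
  i=8: 27
Match at i=8, j=3: x = 8·15 + 3 = 123.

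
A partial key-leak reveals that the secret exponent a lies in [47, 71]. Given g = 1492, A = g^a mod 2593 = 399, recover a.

71

Compute 1492^47 mod 2593 = 2046, then multiply by 1492 repeatedly:
  1492^47=2046  1492^48=671  1492^49=234  1492^50=1666  1492^51=1578
  1492^52=2525  1492^53=2264  1492^54=1802  1492^55=2236  1492^56=1514
  1492^57=385  1492^58=1367  1492^59=1466  1492^60=1373  1492^61=46
  1492^62=1214  1492^63=1374  1492^64=1538  1492^65=2484  1492^66=731
  1492^67=1592  1492^68=76  1492^69=1893  1492^70=579  1492^71=399
Found 399 at exponent 71.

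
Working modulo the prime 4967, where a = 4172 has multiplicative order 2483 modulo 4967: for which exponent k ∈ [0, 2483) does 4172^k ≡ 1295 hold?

208

Baby-step giant-step with m = ceil(sqrt(2483)) = 50.
Baby table (4172^j mod 4967 for j=0..49):
  0:1  1:4172  2:1216  3:1845  4:3457  5:3403  6:1630  7:537
  8:247  9:2315  10:2332  11:3718  12:4522  13:1118  14:283  15:3497
  16:1405  17:600  18:4799  19:4418  20:4326  21:2961  22:363  23:4468
  24:4312  25:4157  26:3207  27:3473  28:617  29:1218  30:255  31:922
  32:2126  33:3577  34:2376  35:3507  36:3389  37:2826  38:3381  39:4219
  40:3587  41:4360  42:766  43:1971  44:2627  45:2642  46:651  47:3990
  48:1863  49:4048
Giant step factor: 4172^(-50) ≡ 1318 (mod 4967).
Scan 1295·1318^i mod 4967 for i = 0, 1, …:
  i=0: 1295   i=1: 3129   i=2: 1412   i=3: 3358
  i=4: 247
Match at i=4, j=8: k = 4·50 + 8 = 208.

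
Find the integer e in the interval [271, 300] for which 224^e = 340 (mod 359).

278

Compute 224^271 mod 359 = 58, then multiply by 224 repeatedly:
  224^271=58  224^272=68  224^273=154  224^274=32  224^275=347
  224^276=184  224^277=290  224^278=340
Found 340 at exponent 278.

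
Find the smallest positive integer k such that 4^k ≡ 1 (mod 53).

26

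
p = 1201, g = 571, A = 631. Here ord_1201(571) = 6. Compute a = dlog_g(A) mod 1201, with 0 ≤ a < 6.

5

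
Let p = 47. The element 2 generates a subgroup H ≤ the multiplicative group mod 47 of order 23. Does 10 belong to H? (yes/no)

no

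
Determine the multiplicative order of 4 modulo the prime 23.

The order of 4 must divide p − 1 = 22 = 2 · 11.
Divisors: 1, 2, 11, 22.
Check each in increasing order: 4^1 ≡ 4;  4^2 ≡ 16;  4^11 ≡ 1.
Smallest exponent giving 1 is 11.

11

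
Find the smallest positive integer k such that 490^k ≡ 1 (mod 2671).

The order of 490 must divide p − 1 = 2670 = 2 · 3 · 5 · 89.
Divisors: 1, 2, 3, 5, 6, 10, 15, 30, 89, 178, 267, 445, 534, 890, 1335, 2670.
Check each in increasing order: 490^1 ≡ 490;  490^2 ≡ 2381;  490^3 ≡ 2134;  490^5 ≡ 812;  490^6 ≡ 2572;  490^10 ≡ 2278;  490^15 ≡ 1404;  490^30 ≡ 18;  490^89 ≡ 1.
Smallest exponent giving 1 is 89.

89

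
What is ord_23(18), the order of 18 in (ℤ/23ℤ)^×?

The order of 18 must divide p − 1 = 22 = 2 · 11.
Divisors: 1, 2, 11, 22.
Check each in increasing order: 18^1 ≡ 18;  18^2 ≡ 2;  18^11 ≡ 1.
Smallest exponent giving 1 is 11.

11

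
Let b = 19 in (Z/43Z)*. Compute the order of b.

42

The order of 19 must divide p − 1 = 42 = 2 · 3 · 7.
Divisors: 1, 2, 3, 6, 7, 14, 21, 42.
Check each in increasing order: 19^1 ≡ 19;  19^2 ≡ 17;  19^3 ≡ 22;  19^6 ≡ 11;  19^7 ≡ 37;  19^14 ≡ 36;  19^21 ≡ 42;  19^42 ≡ 1.
Smallest exponent giving 1 is 42.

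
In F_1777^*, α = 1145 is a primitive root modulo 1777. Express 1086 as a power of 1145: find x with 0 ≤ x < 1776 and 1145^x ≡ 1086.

812

Baby-step giant-step with m = ceil(sqrt(1776)) = 43.
Baby table (1145^j mod 1777 for j=0..42):
  0:1  1:1145  2:1376  3:1098  4:871  5:398  6:798  7:332
  8:1639  9:143  10:251  11:1298  12:638  13:163  14:50  15:386
  16:1274  17:1590  18:902  19:353  20:806  21:607  22:208  23:42
  24:111  25:928  26:1691  27:1042  28:723  29:1530  30:1505  31:1312
  32:675  33:1657  34:1206  35:141  36:1515  37:323  38:219  39:198
  40:1031  41:567  42:610
Giant step factor: 1145^(-43) ≡ 599 (mod 1777).
Scan 1086·599^i mod 1777 for i = 0, 1, …:
  i=0: 1086   i=1: 132   i=2: 880   i=3: 1128
  i=4: 412   i=5: 1562   i=6: 936   i=7: 909
  i=8: 729   i=9: 1306     …   i=17: 1721
  i=18: 219
Match at i=18, j=38: x = 18·43 + 38 = 812.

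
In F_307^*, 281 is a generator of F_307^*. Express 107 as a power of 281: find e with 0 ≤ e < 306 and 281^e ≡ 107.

248

Baby-step giant-step with m = ceil(sqrt(306)) = 18.
Baby table (281^j mod 307 for j=0..17):
  0:1  1:281  2:62  3:230  4:160  5:138  6:96  7:267
  8:119  9:283  10:10  11:47  12:6  13:151  14:65  15:152
  16:39  17:214
Giant step factor: 281^(-18) ≡ 105 (mod 307).
Scan 107·105^i mod 307 for i = 0, 1, …:
  i=0: 107   i=1: 183   i=2: 181   i=3: 278
  i=4: 25   i=5: 169   i=6: 246   i=7: 42
  i=8: 112   i=9: 94   i=10: 46   i=11: 225
  i=12: 293   i=13: 65
Match at i=13, j=14: e = 13·18 + 14 = 248.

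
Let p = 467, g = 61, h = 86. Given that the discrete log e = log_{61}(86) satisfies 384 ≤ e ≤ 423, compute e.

Compute 61^384 mod 467 = 239, then multiply by 61 repeatedly:
  61^384=239  61^385=102  61^386=151  61^387=338  61^388=70
  61^389=67  61^390=351  61^391=396  61^392=339  61^393=131
  61^394=52  61^395=370  61^396=154  61^397=54  61^398=25
  61^399=124  61^400=92  61^401=8  61^402=21  61^403=347
  61^404=152  61^405=399  61^406=55  61^407=86
Found 86 at exponent 407.

407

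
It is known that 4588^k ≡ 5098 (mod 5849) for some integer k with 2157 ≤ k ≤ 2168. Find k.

Compute 4588^2157 mod 5849 = 5332, then multiply by 4588 repeatedly:
  4588^2157=5332  4588^2158=2698  4588^2159=1940  4588^2160=4391  4588^2161=1952
  4588^2162=957  4588^2163=3966  4588^2164=5618  4588^2165=4690  4588^2166=5098
Found 5098 at exponent 2166.

2166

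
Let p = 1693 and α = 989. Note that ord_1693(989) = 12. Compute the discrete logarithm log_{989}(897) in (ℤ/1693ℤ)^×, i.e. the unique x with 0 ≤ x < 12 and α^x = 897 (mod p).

Successive powers of 989 modulo 1693:
  989^0=1  989^1=989  989^2=1260  989^3=92  989^4=1259  989^5=796
  989^6=1692  989^7=704  989^8=433  989^9=1601  989^10=434  989^11=897
So 989^11 ≡ 897 (mod 1693), giving x = 11.

11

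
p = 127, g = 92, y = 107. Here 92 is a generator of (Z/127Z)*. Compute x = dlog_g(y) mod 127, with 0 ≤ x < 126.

Baby-step giant-step with m = ceil(sqrt(126)) = 12.
Baby table (92^j mod 127 for j=0..11):
  0:1  1:92  2:82  3:51  4:120  5:118  6:61  7:24
  8:49  9:63  10:81  11:86
Giant step factor: 92^(-12) ≡ 117 (mod 127).
Scan 107·117^i mod 127 for i = 0, 1, …:
  i=0: 107   i=1: 73   i=2: 32   i=3: 61
Match at i=3, j=6: x = 3·12 + 6 = 42.

42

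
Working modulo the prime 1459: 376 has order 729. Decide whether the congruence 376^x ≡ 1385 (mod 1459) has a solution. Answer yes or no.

1385 ∈ ⟨376⟩ iff 1385^729 ≡ 1 (mod 1459), since |⟨376⟩| = 729.
1385^729 mod 1459 = 1.
Since 1 = 1, 1385 lies in the subgroup.

yes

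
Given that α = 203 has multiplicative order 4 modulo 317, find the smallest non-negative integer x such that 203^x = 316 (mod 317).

2

Successive powers of 203 modulo 317:
  203^0=1  203^1=203  203^2=316
So 203^2 ≡ 316 (mod 317), giving x = 2.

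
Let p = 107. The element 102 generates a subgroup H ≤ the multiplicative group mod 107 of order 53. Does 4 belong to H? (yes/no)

yes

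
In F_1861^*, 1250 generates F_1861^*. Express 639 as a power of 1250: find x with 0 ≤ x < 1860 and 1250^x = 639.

Baby-step giant-step with m = ceil(sqrt(1860)) = 44.
Baby table (1250^j mod 1861 for j=0..43):
  0:1  1:1250  2:1121  3:1778  4:466  5:7  6:1306  7:403
  8:1280  9:1401  10:49  11:1698  12:960  13:1516  14:502  15:343
  16:720  17:1137  18:1307  19:1653  20:540  21:1318  22:515  23:1705
  24:405  25:58  26:1782  27:1744  28:769  29:974  30:406  31:1308
  32:1042  33:1661  34:1235  35:981  36:1712  37:1711  38:461  39:1201
  40:1284  41:818  42:811  43:1366
Giant step factor: 1250^(-44) ≡ 1088 (mod 1861).
Scan 639·1088^i mod 1861 for i = 0, 1, …:
  i=0: 639   i=1: 1079   i=2: 1522   i=3: 1507
  i=4: 75   i=5: 1577   i=6: 1795   i=7: 771
  i=8: 1398   i=9: 587     …   i=33: 1503
  i=34: 1306
Match at i=34, j=6: x = 34·44 + 6 = 1502.

1502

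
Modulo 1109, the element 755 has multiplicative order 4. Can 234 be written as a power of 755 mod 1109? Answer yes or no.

no

234 ∈ ⟨755⟩ iff 234^4 ≡ 1 (mod 1109), since |⟨755⟩| = 4.
234^4 mod 1109 = 330.
Since 330 ≠ 1, 234 does not lie in the subgroup.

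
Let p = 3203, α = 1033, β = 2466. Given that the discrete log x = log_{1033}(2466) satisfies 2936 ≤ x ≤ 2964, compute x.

2954

Compute 1033^2936 mod 3203 = 134, then multiply by 1033 repeatedly:
  1033^2936=134  1033^2937=693  1033^2938=1600  1033^2939=52  1033^2940=2468
  1033^2941=3059  1033^2942=1789  1033^2943=3109  1033^2944=2191  1033^2945=1985
  1033^2946=585  1033^2947=2141  1033^2948=1583  1033^2949=1709  1033^2950=544
  1033^2951=1427  1033^2952=711  1033^2953=976  1033^2954=2466
Found 2466 at exponent 2954.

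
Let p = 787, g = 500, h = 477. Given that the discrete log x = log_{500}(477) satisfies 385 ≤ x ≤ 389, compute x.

385

Compute 500^385 mod 787 = 477, then multiply by 500 repeatedly:
  500^385=477
Found 477 at exponent 385.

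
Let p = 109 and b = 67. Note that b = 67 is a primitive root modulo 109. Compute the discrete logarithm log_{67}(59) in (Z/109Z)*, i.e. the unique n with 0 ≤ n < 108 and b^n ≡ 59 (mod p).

13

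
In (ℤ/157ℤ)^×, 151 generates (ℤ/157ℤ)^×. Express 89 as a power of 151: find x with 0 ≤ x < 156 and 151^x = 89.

148

Baby-step giant-step with m = ceil(sqrt(156)) = 13.
Baby table (151^j mod 157 for j=0..12):
  0:1  1:151  2:36  3:98  4:40  5:74  6:27  7:152
  8:30  9:134  10:138  11:114  12:101
Giant step factor: 151^(-13) ≡ 50 (mod 157).
Scan 89·50^i mod 157 for i = 0, 1, …:
  i=0: 89   i=1: 54   i=2: 31   i=3: 137
  i=4: 99   i=5: 83   i=6: 68   i=7: 103
  i=8: 126   i=9: 20   i=10: 58   i=11: 74
Match at i=11, j=5: x = 11·13 + 5 = 148.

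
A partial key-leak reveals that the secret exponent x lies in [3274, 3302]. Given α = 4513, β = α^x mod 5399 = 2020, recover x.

Compute 4513^3274 mod 5399 = 4971, then multiply by 4513 repeatedly:
  4513^3274=4971  4513^3275=1278  4513^3276=1482  4513^3277=4304  4513^3278=3749
  4513^3279=4170  4513^3280=3695  4513^3281=3423  4513^3282=1460  4513^3283=2200
  4513^3284=5238  4513^3285=2272  4513^3286=835  4513^3287=5252  4513^3288=666
  4513^3289=3814  4513^3290=570  4513^3291=2486  4513^3292=196  4513^3293=4511
  4513^3294=3913  4513^3295=4639  4513^3296=3884  4513^3297=3338  4513^3298=1184
  4513^3299=3781  4513^3300=2813  4513^3301=2020
Found 2020 at exponent 3301.

3301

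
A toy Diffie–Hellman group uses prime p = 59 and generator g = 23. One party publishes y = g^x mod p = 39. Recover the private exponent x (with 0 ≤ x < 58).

45

Baby-step giant-step with m = ceil(sqrt(58)) = 8.
Baby table (23^j mod 59 for j=0..7):
  0:1  1:23  2:57  3:13  4:4  5:33  6:51  7:52
Giant step factor: 23^(-8) ≡ 48 (mod 59).
Scan 39·48^i mod 59 for i = 0, 1, …:
  i=0: 39   i=1: 43   i=2: 58   i=3: 11
  i=4: 56   i=5: 33
Match at i=5, j=5: x = 5·8 + 5 = 45.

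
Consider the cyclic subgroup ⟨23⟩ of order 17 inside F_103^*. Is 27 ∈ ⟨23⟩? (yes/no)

no

⟨23⟩ has order 17; its elements mod 103 are {1, 8, 9, 13, 14, 23, 30, 34, 61, 64, 66, 72, 76, 79, 81, 93, 100}.
27 is not in this set.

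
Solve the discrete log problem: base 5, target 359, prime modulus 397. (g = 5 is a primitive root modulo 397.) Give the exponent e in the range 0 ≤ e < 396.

Baby-step giant-step with m = ceil(sqrt(396)) = 20.
Baby table (5^j mod 397 for j=0..19):
  0:1  1:5  2:25  3:125  4:228  5:346  6:142  7:313
  8:374  9:282  10:219  11:301  12:314  13:379  14:307  15:344
  16:132  17:263  18:124  19:223
Giant step factor: 5^(-20) ≡ 47 (mod 397).
Scan 359·47^i mod 397 for i = 0, 1, …:
  i=0: 359   i=1: 199   i=2: 222   i=3: 112
  i=4: 103   i=5: 77   i=6: 46   i=7: 177
  i=8: 379
Match at i=8, j=13: e = 8·20 + 13 = 173.

173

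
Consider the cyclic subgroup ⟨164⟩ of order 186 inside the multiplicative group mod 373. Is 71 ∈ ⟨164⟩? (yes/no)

71 ∈ ⟨164⟩ iff 71^186 ≡ 1 (mod 373), since |⟨164⟩| = 186.
71^186 mod 373 = 1.
Since 1 = 1, 71 lies in the subgroup.

yes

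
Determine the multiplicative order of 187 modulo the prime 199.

33

The order of 187 must divide p − 1 = 198 = 2 · 3^2 · 11.
Divisors: 1, 2, 3, 6, 9, 11, 18, 22, 33, 66, 99, 198.
Check each in increasing order: 187^1 ≡ 187;  187^2 ≡ 144;  187^3 ≡ 63;  187^6 ≡ 188;  187^9 ≡ 103;  187^11 ≡ 106;  187^18 ≡ 62;  187^22 ≡ 92;  187^33 ≡ 1.
Smallest exponent giving 1 is 33.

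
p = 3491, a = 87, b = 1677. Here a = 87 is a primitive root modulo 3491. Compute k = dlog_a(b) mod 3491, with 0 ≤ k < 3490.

3347

Baby-step giant-step with m = ceil(sqrt(3490)) = 60.
Baby table (87^j mod 3491 for j=0..59):
  0:1  1:87  2:587  3:2195  4:2451  5:286  6:445  7:314
  8:2881  9:2786  10:1503  11:1594  12:2529  13:90  14:848  15:465
  16:2054  17:657  18:1303  19:1649  20:332  21:956  22:2879  23:2612
  24:329  25:695  26:1118  27:3009  28:3449  29:3328  30:3274  31:2067
  32:1788  33:1952  34:2256  35:776  36:1183  37:1682  38:3203  39:2872
  40:2003  41:3202  42:2785  43:1416  44:1007  45:334  46:1130  47:562
  48:20  49:1740  50:1267  51:2008  52:146  53:2229  54:1918  55:2789
  56:1764  57:3355  58:2132  59:461
Giant step factor: 87^(-60) ≡ 1635 (mod 3491).
Scan 1677·1635^i mod 3491 for i = 0, 1, …:
  i=0: 1677   i=1: 1460   i=2: 2747   i=3: 1919
  i=4: 2647   i=5: 2496   i=6: 3472   i=7: 354
  i=8: 2775   i=9: 2316     …   i=54: 2238
  i=55: 562
Match at i=55, j=47: k = 55·60 + 47 = 3347.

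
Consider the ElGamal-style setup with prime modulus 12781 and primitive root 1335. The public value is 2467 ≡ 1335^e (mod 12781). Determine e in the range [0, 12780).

1064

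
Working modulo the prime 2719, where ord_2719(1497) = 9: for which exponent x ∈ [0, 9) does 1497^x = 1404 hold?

8

Successive powers of 1497 modulo 2719:
  1497^0=1  1497^1=1497  1497^2=553  1497^3=1265  1497^4=1281  1497^5=762
  1497^6=1453  1497^7=2660  1497^8=1404
So 1497^8 ≡ 1404 (mod 2719), giving x = 8.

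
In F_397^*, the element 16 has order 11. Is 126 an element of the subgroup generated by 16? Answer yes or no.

yes

⟨16⟩ has order 11; its elements mod 397 are {1, 16, 31, 99, 126, 167, 256, 273, 290, 333, 393}.
126 is in this set.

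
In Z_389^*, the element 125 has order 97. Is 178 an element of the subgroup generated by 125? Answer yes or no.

178 ∈ ⟨125⟩ iff 178^97 ≡ 1 (mod 389), since |⟨125⟩| = 97.
178^97 mod 389 = 1.
Since 1 = 1, 178 lies in the subgroup.

yes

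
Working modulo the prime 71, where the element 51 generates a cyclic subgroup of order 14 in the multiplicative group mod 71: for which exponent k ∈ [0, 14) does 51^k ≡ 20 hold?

8

Successive powers of 51 modulo 71:
  51^0=1  51^1=51  51^2=45  51^3=23  51^4=37  51^5=41
  51^6=32  51^7=70  51^8=20
So 51^8 ≡ 20 (mod 71), giving k = 8.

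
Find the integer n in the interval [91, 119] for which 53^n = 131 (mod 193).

100

Compute 53^91 mod 193 = 77, then multiply by 53 repeatedly:
  53^91=77  53^92=28  53^93=133  53^94=101  53^95=142
  53^96=192  53^97=140  53^98=86  53^99=119  53^100=131
Found 131 at exponent 100.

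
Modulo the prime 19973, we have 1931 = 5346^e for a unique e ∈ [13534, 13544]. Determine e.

Compute 5346^13534 mod 19973 = 13100, then multiply by 5346 repeatedly:
  5346^13534=13100  5346^13535=7262  5346^13536=15113  5346^13537=3313  5346^13538=15220
  5346^13539=16091  5346^13540=18748  5346^13541=2294  5346^13542=302  5346^13543=16652
  5346^13544=1931
Found 1931 at exponent 13544.

13544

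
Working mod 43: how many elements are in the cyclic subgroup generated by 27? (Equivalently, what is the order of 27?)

The order of 27 must divide p − 1 = 42 = 2 · 3 · 7.
Divisors: 1, 2, 3, 6, 7, 14, 21, 42.
Check each in increasing order: 27^1 ≡ 27;  27^2 ≡ 41;  27^3 ≡ 32;  27^6 ≡ 35;  27^7 ≡ 42;  27^14 ≡ 1.
Smallest exponent giving 1 is 14.

14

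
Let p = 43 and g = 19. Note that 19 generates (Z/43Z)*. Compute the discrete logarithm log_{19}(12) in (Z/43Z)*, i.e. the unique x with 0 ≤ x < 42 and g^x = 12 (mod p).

25

Baby-step giant-step with m = ceil(sqrt(42)) = 7.
Baby table (19^j mod 43 for j=0..6):
  0:1  1:19  2:17  3:22  4:31  5:30  6:11
Giant step factor: 19^(-7) ≡ 7 (mod 43).
Scan 12·7^i mod 43 for i = 0, 1, …:
  i=0: 12   i=1: 41   i=2: 29   i=3: 31
Match at i=3, j=4: x = 3·7 + 4 = 25.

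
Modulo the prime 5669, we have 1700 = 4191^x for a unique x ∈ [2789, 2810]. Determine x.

2792

Compute 4191^2789 mod 5669 = 1806, then multiply by 4191 repeatedly:
  4191^2789=1806  4191^2790=831  4191^2791=1955  4191^2792=1700
Found 1700 at exponent 2792.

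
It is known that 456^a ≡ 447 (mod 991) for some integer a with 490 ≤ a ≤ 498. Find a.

490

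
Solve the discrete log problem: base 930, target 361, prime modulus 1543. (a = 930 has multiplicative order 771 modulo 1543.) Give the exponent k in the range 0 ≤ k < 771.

482

Baby-step giant-step with m = ceil(sqrt(771)) = 28.
Baby table (930^j mod 1543 for j=0..27):
  0:1  1:930  2:820  3:358  4:1195  5:390  6:95  7:399
  8:750  9:64  10:886  11:18  12:1310  13:873  14:272  15:1451
  16:848  17:167  18:1010  19:1156  20:1152  21:518  22:324  23:435
  24:284  25:267  26:1430  27:1377
Giant step factor: 930^(-28) ≡ 135 (mod 1543).
Scan 361·135^i mod 1543 for i = 0, 1, …:
  i=0: 361   i=1: 902   i=2: 1416   i=3: 1371
  i=4: 1468   i=5: 676   i=6: 223   i=7: 788
  i=8: 1456   i=9: 599     …   i=16: 115
  i=17: 95
Match at i=17, j=6: k = 17·28 + 6 = 482.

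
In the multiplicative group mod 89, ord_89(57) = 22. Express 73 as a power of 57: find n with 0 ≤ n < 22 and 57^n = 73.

Successive powers of 57 modulo 89:
  57^0=1  57^1=57  57^2=45  57^3=73
So 57^3 ≡ 73 (mod 89), giving n = 3.

3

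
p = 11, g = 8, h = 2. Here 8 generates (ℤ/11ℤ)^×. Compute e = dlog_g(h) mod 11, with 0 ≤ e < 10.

Successive powers of 8 modulo 11:
  8^0=1  8^1=8  8^2=9  8^3=6  8^4=4  8^5=10
  8^6=3  8^7=2
So 8^7 ≡ 2 (mod 11), giving e = 7.

7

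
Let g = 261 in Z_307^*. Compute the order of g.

The order of 261 must divide p − 1 = 306 = 2 · 3^2 · 17.
Divisors: 1, 2, 3, 6, 9, 17, 18, 34, 51, 102, 153, 306.
Check each in increasing order: 261^1 ≡ 261;  261^2 ≡ 274;  261^3 ≡ 290;  261^6 ≡ 289;  261^9 ≡ 306;  261^17 ≡ 20;  261^18 ≡ 1.
Smallest exponent giving 1 is 18.

18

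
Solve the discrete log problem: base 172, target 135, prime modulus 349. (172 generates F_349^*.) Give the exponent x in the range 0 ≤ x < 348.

128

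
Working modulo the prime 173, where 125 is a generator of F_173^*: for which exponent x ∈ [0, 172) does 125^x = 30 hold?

127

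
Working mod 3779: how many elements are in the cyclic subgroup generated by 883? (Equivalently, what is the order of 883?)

1889

The order of 883 must divide p − 1 = 3778 = 2 · 1889.
Divisors: 1, 2, 1889, 3778.
Check each in increasing order: 883^1 ≡ 883;  883^2 ≡ 1215;  883^1889 ≡ 1.
Smallest exponent giving 1 is 1889.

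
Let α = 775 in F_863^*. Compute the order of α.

431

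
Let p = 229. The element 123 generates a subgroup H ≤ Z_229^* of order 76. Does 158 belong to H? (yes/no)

no

158 ∈ ⟨123⟩ iff 158^76 ≡ 1 (mod 229), since |⟨123⟩| = 76.
158^76 mod 229 = 94.
Since 94 ≠ 1, 158 does not lie in the subgroup.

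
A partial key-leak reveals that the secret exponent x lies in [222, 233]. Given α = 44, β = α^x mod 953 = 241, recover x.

Compute 44^222 mod 953 = 681, then multiply by 44 repeatedly:
  44^222=681  44^223=421  44^224=417  44^225=241
Found 241 at exponent 225.

225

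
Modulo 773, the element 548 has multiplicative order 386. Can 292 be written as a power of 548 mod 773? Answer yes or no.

292 ∈ ⟨548⟩ iff 292^386 ≡ 1 (mod 773), since |⟨548⟩| = 386.
292^386 mod 773 = 772.
Since 772 ≠ 1, 292 does not lie in the subgroup.

no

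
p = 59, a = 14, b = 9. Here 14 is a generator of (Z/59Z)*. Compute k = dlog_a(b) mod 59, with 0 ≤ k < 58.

48

Baby-step giant-step with m = ceil(sqrt(58)) = 8.
Baby table (14^j mod 59 for j=0..7):
  0:1  1:14  2:19  3:30  4:7  5:39  6:15  7:33
Giant step factor: 14^(-8) ≡ 53 (mod 59).
Scan 9·53^i mod 59 for i = 0, 1, …:
  i=0: 9   i=1: 5   i=2: 29   i=3: 3
  i=4: 41   i=5: 49   i=6: 1
Match at i=6, j=0: k = 6·8 + 0 = 48.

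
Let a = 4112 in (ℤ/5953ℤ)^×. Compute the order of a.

The order of 4112 must divide p − 1 = 5952 = 2^6 · 3 · 31.
Divisors: 1, 2, 3, 4, 6, 8, 12, 16, 24, 31, 32, 48, 62, 64, 93, 96, 124, 186, 192, 248, 372, 496, 744, 992, 1488, 1984, 2976, 5952.
Check each in increasing order: 4112^1 ≡ 4112;  4112^2 ≡ 2024;  4112^3 ≡ 394;  4112^4 ≡ 912;  4112^6 ≡ 458;  4112^8 ≡ 4277;  4112^12 ≡ 1409;  4112^16 ≡ 5113;  4112^24 ≡ 2932;  4112^31 ≡ 5615;  4112^32 ≡ 3146;  4112^48 ≡ 492;  4112^62 ≡ 1137;  4112^64 ≡ 3430;  4112^93 ≡ 2639;  4112^96 ≡ 3944;  4112^124 ≡ 968;  4112^186 ≡ 5264;  4112^192 ≡ 5900;  4112^248 ≡ 2403;  4112^372 ≡ 4434;  4112^496 ≡ 5952;  4112^744 ≡ 3550;  4112^992 ≡ 1.
Smallest exponent giving 1 is 992.

992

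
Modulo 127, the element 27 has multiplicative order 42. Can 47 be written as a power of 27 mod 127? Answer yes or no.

47 ∈ ⟨27⟩ iff 47^42 ≡ 1 (mod 127), since |⟨27⟩| = 42.
47^42 mod 127 = 1.
Since 1 = 1, 47 lies in the subgroup.

yes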